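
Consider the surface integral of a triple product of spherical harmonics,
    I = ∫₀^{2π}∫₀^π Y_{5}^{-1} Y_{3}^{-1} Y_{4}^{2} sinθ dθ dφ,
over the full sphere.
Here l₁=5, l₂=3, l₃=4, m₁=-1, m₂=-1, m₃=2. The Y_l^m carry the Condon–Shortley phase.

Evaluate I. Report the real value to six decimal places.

Checks pass: Σm=0; 12 even; l₃=4∈[2,8].
(2·5+1)(2·3+1)(2·4+1) = 693
Δ: 4! 6! 2! / 13! → 1/180180
sum: t=1:−1/576 t=2:+1/144 t=3:−1/576 = 1/288
3j²(5 3 4; 0 0 0) = Δ·Π!·Σ² = 20/1001  (sign +1)
sum: t=0:+1/34560 t=1:−1/720 t=2:+1/384 = 43/34560
3j²(5 3 4; -1 -1 2) = Δ·Π!·Σ² = 1849/180180  (sign +1)
combine: 4πI² = 693·20/1001·1849/180180 = 1849/13013
take √, sign +1: I = 0.10633465

0.106335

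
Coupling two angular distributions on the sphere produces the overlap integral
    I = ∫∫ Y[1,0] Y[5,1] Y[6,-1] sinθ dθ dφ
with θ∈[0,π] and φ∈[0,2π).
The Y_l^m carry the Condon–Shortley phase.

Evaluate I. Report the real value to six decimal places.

-0.241725

Checks pass: Σm=0; 12 even; l₃=6∈[4,6].
(2·1+1)(2·5+1)(2·6+1) = 429
Δ: 0! 2! 10! / 13! → 1/858
sum: t=0:+1/14400 = 1/14400
3j²(1 5 6; 0 0 0) = Δ·Π!·Σ² = 6/143  (sign +1)
sum: t=0:+1/17280 = 1/17280
3j²(1 5 6; 0 1 -1) = Δ·Π!·Σ² = 35/858  (sign -1)
combine: 4πI² = 429·6/143·35/858 = 105/143
take √, sign -1: I = -0.24172507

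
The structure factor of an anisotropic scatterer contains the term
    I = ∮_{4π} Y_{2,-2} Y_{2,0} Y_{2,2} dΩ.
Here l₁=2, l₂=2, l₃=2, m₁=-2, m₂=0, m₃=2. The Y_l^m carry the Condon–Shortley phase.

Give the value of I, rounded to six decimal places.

-0.180224

Checks pass: Σm=0; 6 even; l₃=2∈[0,4].
(2·2+1)(2·2+1)(2·2+1) = 125
Δ: 2! 2! 2! / 7! → 1/630
sum: t=0:+1/8 t=1:−1/1 t=2:+1/8 = -3/4
3j²(2 2 2; 0 0 0) = Δ·Π!·Σ² = 2/35  (sign -1)
sum: t=2:+1/8 = 1/8
3j²(2 2 2; -2 0 2) = Δ·Π!·Σ² = 2/35  (sign +1)
combine: 4πI² = 125·2/35·2/35 = 20/49
take √, sign -1: I = -0.18022375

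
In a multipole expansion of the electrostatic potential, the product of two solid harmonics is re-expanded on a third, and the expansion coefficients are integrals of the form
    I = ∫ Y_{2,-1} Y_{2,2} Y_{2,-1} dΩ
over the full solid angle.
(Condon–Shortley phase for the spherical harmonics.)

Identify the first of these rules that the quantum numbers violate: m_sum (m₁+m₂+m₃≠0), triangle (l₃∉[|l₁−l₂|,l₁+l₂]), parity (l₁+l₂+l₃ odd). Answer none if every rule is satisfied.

none

azimuthal sum: -1 + 2 − 1 = 0  ✓
0 ≤ 2 ≤ 4 (triangle on l)  ✓
L = 2 + 2 + 2 = 6 (even)  ✓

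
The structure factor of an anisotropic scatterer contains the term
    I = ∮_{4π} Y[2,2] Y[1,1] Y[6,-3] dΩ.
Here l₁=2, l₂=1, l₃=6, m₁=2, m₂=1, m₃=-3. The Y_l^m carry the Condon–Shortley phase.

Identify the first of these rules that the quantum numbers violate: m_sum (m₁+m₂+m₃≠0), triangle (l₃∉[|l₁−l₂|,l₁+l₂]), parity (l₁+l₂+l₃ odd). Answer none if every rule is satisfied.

azimuthal sum: 2 + 1 − 3 = 0  ✓
1 ≤ 6 ≤ 3 (triangle on l)  ✗
L = 2 + 1 + 6 = 9 (odd)

triangle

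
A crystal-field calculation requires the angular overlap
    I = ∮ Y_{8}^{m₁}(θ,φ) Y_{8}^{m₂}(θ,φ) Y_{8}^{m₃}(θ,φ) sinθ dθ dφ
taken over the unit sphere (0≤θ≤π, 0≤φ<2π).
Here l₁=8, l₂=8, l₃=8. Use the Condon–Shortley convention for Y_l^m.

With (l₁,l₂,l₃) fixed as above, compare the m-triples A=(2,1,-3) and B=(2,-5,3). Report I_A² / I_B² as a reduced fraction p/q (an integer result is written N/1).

Same 8,8,8: normalisation and zero-m 3j drop out of the ratio.
A: Δ: 8! 8! 8! / 25! → 1/236637794250; sum: t=1:−1/146313216000 t=2:+1/4180377600 t=3:−1/746496000 t=4:+1/597196800 t=5:−1/2090188800 t=6:+1/41803776000 = 11/97542144000; 3j²(8 8 8; 2 1 -3) = Δ·Π!·Σ² = 594/482885  (sign -1)
B: Δ: 8! 8! 8! / 25! → 1/236637794250; sum: t=0:+1/41803776000 t=1:−1/5225472000 t=2:+1/4180377600 t=3:−1/20901888000 = 1/41803776000; 3j²(8 8 8; 2 -5 3) = Δ·Π!·Σ² = 42/37145  (sign -1)
I_A²/I_B² = (594/482885)/(42/37145) = 99/91

99/91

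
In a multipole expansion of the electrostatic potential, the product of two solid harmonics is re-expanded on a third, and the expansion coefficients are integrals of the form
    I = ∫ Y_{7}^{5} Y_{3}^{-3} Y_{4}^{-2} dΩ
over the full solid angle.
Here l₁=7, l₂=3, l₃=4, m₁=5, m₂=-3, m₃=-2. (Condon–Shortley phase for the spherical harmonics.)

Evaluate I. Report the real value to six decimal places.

-0.204818

Checks pass: Σm=0; 14 even; l₃=4∈[4,10].
(2·7+1)(2·3+1)(2·4+1) = 945
Δ: 6! 8! 0! / 15! → 1/45045
sum: t=3:−1/20736 = -1/20736
3j²(7 3 4; 0 0 0) = Δ·Π!·Σ² = 35/1287  (sign -1)
sum: t=0:+1/1036800 = 1/1036800
3j²(7 3 4; 5 -3 -2) = Δ·Π!·Σ² = 4/195  (sign +1)
combine: 4πI² = 945·35/1287·4/195 = 980/1859
take √, sign -1: I = -0.20481814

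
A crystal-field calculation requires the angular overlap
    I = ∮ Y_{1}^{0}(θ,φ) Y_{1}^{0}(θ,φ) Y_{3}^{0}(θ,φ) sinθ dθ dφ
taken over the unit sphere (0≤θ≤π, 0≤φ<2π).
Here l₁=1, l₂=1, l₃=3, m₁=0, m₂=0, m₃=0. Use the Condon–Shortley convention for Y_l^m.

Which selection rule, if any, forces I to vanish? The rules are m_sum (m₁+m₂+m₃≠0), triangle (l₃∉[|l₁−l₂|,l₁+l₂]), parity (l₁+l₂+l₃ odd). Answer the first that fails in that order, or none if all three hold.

triangle

m₁+m₂+m₃ = 0 + 0 + 0 = 0  ✓
triangle: |1−1|=0 ≤ l₃=3 ≤ 1+1=2  ✗
parity: l₁+l₂+l₃ = 5 is odd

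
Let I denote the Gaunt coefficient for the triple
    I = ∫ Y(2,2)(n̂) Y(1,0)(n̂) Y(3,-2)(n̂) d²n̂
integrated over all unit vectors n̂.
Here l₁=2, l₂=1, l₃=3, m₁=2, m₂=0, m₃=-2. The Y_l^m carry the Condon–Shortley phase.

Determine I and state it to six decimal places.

m-sum 0 ✓  L=6 even ✓  1≤3≤3 ✓
Π(2lᵢ+1) = 5×3×7 = 105
triangle coeff Δ(2,1,3) = 1/105
Σ_t [0,0]: t=0:+1/4 = 1/4
(3j)²=3/35 [(2 1 3; 0 0 0)], sign=-1
Σ_t [0,0]: t=0:+1/24 = 1/24
(3j)²=1/21 [(2 1 3; 2 0 -2)], sign=-1
⇒ 4πI² = 3/7
I = (+1)√(3/7/(4π)) = 0.18467439

0.184674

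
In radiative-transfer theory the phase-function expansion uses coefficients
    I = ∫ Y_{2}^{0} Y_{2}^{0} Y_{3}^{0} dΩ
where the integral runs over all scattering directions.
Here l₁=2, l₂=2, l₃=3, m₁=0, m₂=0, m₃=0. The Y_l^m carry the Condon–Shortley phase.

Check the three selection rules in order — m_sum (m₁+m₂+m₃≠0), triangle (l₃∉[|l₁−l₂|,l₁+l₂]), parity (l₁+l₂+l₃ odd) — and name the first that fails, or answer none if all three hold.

azimuthal sum: 0 + 0 + 0 = 0  ✓
0 ≤ 3 ≤ 4 (triangle on l)  ✓
L = 2 + 2 + 3 = 7 (odd)  ✗

parity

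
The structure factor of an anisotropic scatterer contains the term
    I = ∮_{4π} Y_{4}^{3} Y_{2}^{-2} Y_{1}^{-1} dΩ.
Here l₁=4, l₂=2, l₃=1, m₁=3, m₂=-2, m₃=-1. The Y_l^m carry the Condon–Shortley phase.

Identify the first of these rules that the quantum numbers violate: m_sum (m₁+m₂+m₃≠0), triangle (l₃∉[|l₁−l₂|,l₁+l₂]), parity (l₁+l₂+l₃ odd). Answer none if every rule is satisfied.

triangle

azimuthal sum: 3 − 2 − 1 = 0  ✓
2 ≤ 1 ≤ 6 (triangle on l)  ✗
L = 4 + 2 + 1 = 7 (odd)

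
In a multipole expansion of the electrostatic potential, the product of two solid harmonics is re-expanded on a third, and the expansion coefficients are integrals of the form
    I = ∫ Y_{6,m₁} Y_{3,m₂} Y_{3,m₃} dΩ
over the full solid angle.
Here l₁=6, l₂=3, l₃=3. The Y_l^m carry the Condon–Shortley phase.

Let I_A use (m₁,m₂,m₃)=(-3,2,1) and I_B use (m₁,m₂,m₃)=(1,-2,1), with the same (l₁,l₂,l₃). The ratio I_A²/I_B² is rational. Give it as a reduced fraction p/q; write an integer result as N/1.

Same 6,3,3: normalisation and zero-m 3j drop out of the ratio.
A: Δ: 6! 6! 0! / 13! → 1/12012; sum: t=5:−1/5760 = -1/5760; 3j²(6 3 3; -3 2 1) = Δ·Π!·Σ² = 9/286  (sign -1)
B: Δ: 6! 6! 0! / 13! → 1/12012; sum: t=1:−1/5760 = -1/5760; 3j²(6 3 3; 1 -2 1) = Δ·Π!·Σ² = 5/572  (sign -1)
I_A²/I_B² = (9/286)/(5/572) = 18/5

18/5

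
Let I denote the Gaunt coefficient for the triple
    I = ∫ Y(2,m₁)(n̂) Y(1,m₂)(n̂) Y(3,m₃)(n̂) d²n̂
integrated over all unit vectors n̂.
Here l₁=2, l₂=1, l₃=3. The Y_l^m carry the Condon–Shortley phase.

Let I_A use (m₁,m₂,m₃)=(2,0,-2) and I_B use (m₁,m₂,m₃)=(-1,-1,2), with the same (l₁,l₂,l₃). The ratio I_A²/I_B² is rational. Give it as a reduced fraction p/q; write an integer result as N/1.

Same 2,1,3: normalisation and zero-m 3j drop out of the ratio.
A: Δ: 0! 4! 2! / 7! → 1/105; sum: t=0:+1/24 = 1/24; 3j²(2 1 3; 2 0 -2) = Δ·Π!·Σ² = 1/21  (sign -1)
B: Δ: 0! 4! 2! / 7! → 1/105; sum: t=0:+1/12 = 1/12; 3j²(2 1 3; -1 -1 2) = Δ·Π!·Σ² = 2/21  (sign -1)
I_A²/I_B² = (1/21)/(2/21) = 1/2

1/2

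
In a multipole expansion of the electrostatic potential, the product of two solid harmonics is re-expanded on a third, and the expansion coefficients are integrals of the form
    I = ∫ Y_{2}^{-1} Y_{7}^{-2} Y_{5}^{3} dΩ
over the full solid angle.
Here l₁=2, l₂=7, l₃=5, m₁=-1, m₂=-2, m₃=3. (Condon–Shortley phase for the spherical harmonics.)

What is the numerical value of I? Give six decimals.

Checks pass: Σm=0; 14 even; l₃=5∈[5,9].
(2·2+1)(2·7+1)(2·5+1) = 825
Δ: 4! 0! 10! / 15! → 1/15015
sum: t=2:+1/57600 = 1/57600
3j²(2 7 5; 0 0 0) = Δ·Π!·Σ² = 21/715  (sign -1)
sum: t=3:−1/483840 = -1/483840
3j²(2 7 5; -1 -2 3) = Δ·Π!·Σ² = 6/1001  (sign -1)
combine: 4πI² = 825·21/715·6/1001 = 270/1859
take √, sign +1: I = 0.10750713

0.107507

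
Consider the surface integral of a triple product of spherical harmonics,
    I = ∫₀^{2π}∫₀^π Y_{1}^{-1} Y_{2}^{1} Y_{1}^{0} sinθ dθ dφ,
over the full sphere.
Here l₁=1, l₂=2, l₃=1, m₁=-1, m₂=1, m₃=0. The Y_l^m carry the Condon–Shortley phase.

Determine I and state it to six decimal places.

-0.218510

Rules hold: Σm=0, L=4 even, 1≤1≤3.
N = 3·5·3 = 45
Δ = 2!·0!·2!/5! = 1/30
Racah Σ t=1..1: t=1:−1/1 = -1/1
⇒ 3j(1 2 1; 0 0 0)² = 2/15, sgn +1
Racah Σ t=2..2: t=2:+1/2 = 1/2
⇒ 3j(1 2 1; -1 1 0)² = 1/10, sgn -1
4πI² = N·(3j₀)²·(3jₘ)² = 3/5
I = -1·√(0.6/4π) = -0.21850969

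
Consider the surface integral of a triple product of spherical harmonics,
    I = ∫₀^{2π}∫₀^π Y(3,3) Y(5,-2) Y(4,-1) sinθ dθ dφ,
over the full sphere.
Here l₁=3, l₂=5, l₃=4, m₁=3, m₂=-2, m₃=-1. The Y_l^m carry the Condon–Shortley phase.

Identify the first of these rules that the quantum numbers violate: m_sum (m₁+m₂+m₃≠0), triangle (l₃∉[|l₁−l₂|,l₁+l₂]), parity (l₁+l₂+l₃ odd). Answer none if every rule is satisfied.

Σmᵢ = 0  ✓
l₃∈[|l₁−l₂|,l₁+l₂]=[2,8], have l₃=4  ✓
Σlᵢ = 12 ⇒ even  ✓

none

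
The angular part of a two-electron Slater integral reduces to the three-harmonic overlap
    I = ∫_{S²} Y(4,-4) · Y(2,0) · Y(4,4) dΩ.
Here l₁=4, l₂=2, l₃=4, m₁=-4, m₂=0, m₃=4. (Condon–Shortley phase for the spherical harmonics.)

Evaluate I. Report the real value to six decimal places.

-0.229376

Rules hold: Σm=0, L=10 even, 2≤4≤6.
N = 9·5·9 = 405
Δ = 2!·6!·2!/11! = 1/13860
Racah Σ t=0..2: t=0:+1/192 t=1:−1/36 t=2:+1/192 = -5/288
⇒ 3j(4 2 4; 0 0 0)² = 20/693, sgn -1
Racah Σ t=2..2: t=2:+1/2880 = 1/2880
⇒ 3j(4 2 4; -4 0 4)² = 28/495, sgn +1
4πI² = N·(3j₀)²·(3jₘ)² = 80/121
I = -1·√(0.661157/4π) = -0.22937568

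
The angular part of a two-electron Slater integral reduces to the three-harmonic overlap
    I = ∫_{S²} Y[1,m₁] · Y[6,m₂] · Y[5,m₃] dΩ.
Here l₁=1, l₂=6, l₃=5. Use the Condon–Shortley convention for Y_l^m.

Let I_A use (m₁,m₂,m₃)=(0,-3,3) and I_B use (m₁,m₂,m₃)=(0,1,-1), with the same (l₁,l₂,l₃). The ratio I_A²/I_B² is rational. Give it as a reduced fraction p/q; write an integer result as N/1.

Shared (l₁,l₂,l₃)=(1,6,5): N and (l;000)² cancel in I_A²/I_B².
A: Δ = 2!·0!·10!/13! = 1/858; Racah Σ t=1..1: t=1:−1/80640 = -1/80640; ⇒ 3j(1 6 5; 0 -3 3)² = 9/286, sgn -1
B: Δ = 2!·0!·10!/13! = 1/858; Racah Σ t=1..1: t=1:−1/17280 = -1/17280; ⇒ 3j(1 6 5; 0 1 -1)² = 35/858, sgn -1
I_A²/I_B² = (9/286)/(35/858) = 27/35

27/35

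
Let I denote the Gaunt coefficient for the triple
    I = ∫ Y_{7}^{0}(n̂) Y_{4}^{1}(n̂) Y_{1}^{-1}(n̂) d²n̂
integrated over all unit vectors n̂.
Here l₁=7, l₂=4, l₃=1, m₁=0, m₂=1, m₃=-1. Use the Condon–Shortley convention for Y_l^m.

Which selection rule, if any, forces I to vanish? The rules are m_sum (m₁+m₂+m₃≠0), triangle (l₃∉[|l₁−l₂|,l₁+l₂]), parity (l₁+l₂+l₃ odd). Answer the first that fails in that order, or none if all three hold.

azimuthal sum: 0 + 1 − 1 = 0  ✓
3 ≤ 1 ≤ 11 (triangle on l)  ✗
L = 7 + 4 + 1 = 12 (even)

triangle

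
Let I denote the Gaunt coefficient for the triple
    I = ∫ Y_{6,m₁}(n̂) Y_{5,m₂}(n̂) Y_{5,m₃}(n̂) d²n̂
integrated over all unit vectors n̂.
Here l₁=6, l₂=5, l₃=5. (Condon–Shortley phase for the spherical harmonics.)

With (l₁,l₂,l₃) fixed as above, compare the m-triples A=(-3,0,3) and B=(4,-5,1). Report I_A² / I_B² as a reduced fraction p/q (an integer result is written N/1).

Same 6,5,5: normalisation and zero-m 3j drop out of the ratio.
A: Δ: 6! 6! 4! / 17! → 1/28588560; sum: t=3:−1/103680 t=4:+1/34560 t=5:−1/138240 = 1/82944; 3j²(6 5 5; -3 0 3) = Δ·Π!·Σ² = 125/9724  (sign +1)
B: Δ: 6! 6! 4! / 17! → 1/28588560; sum: t=0:+1/829440 = 1/829440; 3j²(6 5 5; 4 -5 1) = Δ·Π!·Σ² = 225/9724  (sign +1)
I_A²/I_B² = (125/9724)/(225/9724) = 5/9

5/9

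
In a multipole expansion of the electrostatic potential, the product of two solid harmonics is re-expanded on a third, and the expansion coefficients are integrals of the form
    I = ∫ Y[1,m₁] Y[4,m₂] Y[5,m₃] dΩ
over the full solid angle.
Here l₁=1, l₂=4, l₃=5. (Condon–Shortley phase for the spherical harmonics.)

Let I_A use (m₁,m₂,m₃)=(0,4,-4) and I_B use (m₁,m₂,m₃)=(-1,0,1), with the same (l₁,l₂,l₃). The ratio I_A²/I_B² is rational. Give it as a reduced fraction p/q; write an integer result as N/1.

Same 1,4,5: normalisation and zero-m 3j drop out of the ratio.
A: Δ: 0! 2! 8! / 11! → 1/495; sum: t=0:+1/40320 = 1/40320; 3j²(1 4 5; 0 4 -4) = Δ·Π!·Σ² = 1/55  (sign -1)
B: Δ: 0! 2! 8! / 11! → 1/495; sum: t=0:+1/1152 = 1/1152; 3j²(1 4 5; -1 0 1) = Δ·Π!·Σ² = 1/33  (sign +1)
I_A²/I_B² = (1/55)/(1/33) = 3/5

3/5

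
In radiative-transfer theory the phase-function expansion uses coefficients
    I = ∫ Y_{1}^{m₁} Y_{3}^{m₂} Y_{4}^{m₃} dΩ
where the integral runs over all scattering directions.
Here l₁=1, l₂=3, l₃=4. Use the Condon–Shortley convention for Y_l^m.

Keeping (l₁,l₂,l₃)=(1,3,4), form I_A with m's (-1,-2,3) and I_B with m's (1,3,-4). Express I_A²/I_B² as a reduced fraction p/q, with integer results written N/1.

3/4

Shared (l₁,l₂,l₃)=(1,3,4): N and (l;000)² cancel in I_A²/I_B².
A: Δ = 0!·2!·6!/9! = 1/252; Racah Σ t=0..0: t=0:+1/240 = 1/240; ⇒ 3j(1 3 4; -1 -2 3)² = 1/12, sgn -1
B: Δ = 0!·2!·6!/9! = 1/252; Racah Σ t=0..0: t=0:+1/1440 = 1/1440; ⇒ 3j(1 3 4; 1 3 -4)² = 1/9, sgn +1
I_A²/I_B² = (1/12)/(1/9) = 3/4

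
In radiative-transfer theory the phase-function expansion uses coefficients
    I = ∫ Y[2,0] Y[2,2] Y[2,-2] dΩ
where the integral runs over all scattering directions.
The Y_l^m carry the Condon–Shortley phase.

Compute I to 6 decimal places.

Checks pass: Σm=0; 6 even; l₃=2∈[0,4].
(2·2+1)(2·2+1)(2·2+1) = 125
Δ: 2! 2! 2! / 7! → 1/630
sum: t=0:+1/8 t=1:−1/1 t=2:+1/8 = -3/4
3j²(2 2 2; 0 0 0) = Δ·Π!·Σ² = 2/35  (sign -1)
sum: t=2:+1/8 = 1/8
3j²(2 2 2; 0 2 -2) = Δ·Π!·Σ² = 2/35  (sign +1)
combine: 4πI² = 125·2/35·2/35 = 20/49
take √, sign -1: I = -0.18022375

-0.180224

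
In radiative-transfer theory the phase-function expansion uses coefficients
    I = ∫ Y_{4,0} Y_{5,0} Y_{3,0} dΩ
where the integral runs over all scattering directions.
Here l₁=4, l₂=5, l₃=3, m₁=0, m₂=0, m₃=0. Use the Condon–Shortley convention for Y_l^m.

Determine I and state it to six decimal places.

Checks pass: Σm=0; 12 even; l₃=3∈[1,9].
(2·4+1)(2·5+1)(2·3+1) = 693
Δ: 6! 2! 4! / 13! → 1/180180
sum: t=2:+1/576 t=3:−1/144 t=4:+1/576 = -1/288
3j²(4 5 3; 0 0 0) = Δ·Π!·Σ² = 20/1001  (sign +1)
(m-triple is (0,0,0) — same symbol as above.)
combine: 4πI² = 693·20/1001·20/1001 = 3600/13013
take √, sign +1: I = 0.14837393

0.148374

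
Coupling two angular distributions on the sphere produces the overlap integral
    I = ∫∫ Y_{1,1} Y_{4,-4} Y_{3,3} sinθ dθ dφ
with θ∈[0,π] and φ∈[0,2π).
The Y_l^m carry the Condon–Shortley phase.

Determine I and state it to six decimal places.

m-sum 0 ✓  L=8 even ✓  3≤3≤5 ✓
Π(2lᵢ+1) = 3×9×7 = 189
triangle coeff Δ(1,4,3) = 1/252
Σ_t [1,1]: t=1:−1/36 = -1/36
(3j)²=4/63 [(1 4 3; 0 0 0)], sign=+1
Σ_t [0,0]: t=0:+1/1440 = 1/1440
(3j)²=1/9 [(1 4 3; 1 -4 3)], sign=+1
⇒ 4πI² = 4/3
I = (+1)√(4/3/(4π)) = 0.32573501

0.325735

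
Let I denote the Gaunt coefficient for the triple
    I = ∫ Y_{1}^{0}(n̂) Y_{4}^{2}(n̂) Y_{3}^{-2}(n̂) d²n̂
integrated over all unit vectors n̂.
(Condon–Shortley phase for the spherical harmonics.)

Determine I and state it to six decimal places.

m-sum 0 ✓  L=8 even ✓  3≤3≤5 ✓
Π(2lᵢ+1) = 3×9×7 = 189
triangle coeff Δ(1,4,3) = 1/252
Σ_t [1,1]: t=1:−1/36 = -1/36
(3j)²=4/63 [(1 4 3; 0 0 0)], sign=+1
Σ_t [1,1]: t=1:−1/120 = -1/120
(3j)²=1/21 [(1 4 3; 0 2 -2)], sign=+1
⇒ 4πI² = 4/7
I = (+1)√(4/7/(4π)) = 0.21324362

0.213244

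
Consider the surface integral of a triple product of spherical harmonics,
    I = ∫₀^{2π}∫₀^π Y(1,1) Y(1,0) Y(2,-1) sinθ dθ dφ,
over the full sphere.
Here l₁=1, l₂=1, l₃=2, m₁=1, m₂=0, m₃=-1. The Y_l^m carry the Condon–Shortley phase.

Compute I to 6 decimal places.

Rules hold: Σm=0, L=4 even, 0≤2≤2.
N = 3·3·5 = 45
Δ = 0!·2!·2!/5! = 1/30
Racah Σ t=0..0: t=0:+1/1 = 1/1
⇒ 3j(1 1 2; 0 0 0)² = 2/15, sgn +1
Racah Σ t=0..0: t=0:+1/2 = 1/2
⇒ 3j(1 1 2; 1 0 -1)² = 1/10, sgn -1
4πI² = N·(3j₀)²·(3jₘ)² = 3/5
I = -1·√(0.6/4π) = -0.21850969

-0.218510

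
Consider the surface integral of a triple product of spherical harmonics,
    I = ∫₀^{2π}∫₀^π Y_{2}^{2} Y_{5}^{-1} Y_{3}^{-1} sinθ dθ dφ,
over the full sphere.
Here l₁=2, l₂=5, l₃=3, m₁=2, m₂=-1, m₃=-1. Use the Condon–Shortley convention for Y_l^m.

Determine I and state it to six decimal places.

-0.092802

Rules hold: Σm=0, L=10 even, 3≤3≤7.
N = 5·11·7 = 385
Δ = 4!·0!·6!/11! = 1/2310
Racah Σ t=2..2: t=2:+1/144 = 1/144
⇒ 3j(2 5 3; 0 0 0)² = 10/231, sgn -1
Racah Σ t=0..0: t=0:+1/1152 = 1/1152
⇒ 3j(2 5 3; 2 -1 -1)² = 1/154, sgn +1
4πI² = N·(3j₀)²·(3jₘ)² = 25/231
I = -1·√(0.108225/4π) = -0.09280237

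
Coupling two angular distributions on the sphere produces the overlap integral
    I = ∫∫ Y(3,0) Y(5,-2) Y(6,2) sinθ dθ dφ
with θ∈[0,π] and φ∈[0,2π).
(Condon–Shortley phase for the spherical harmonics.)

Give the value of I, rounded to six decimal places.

0.058844

Rules hold: Σm=0, L=14 even, 2≤6≤8.
N = 7·11·13 = 1001
Δ = 2!·4!·8!/15! = 1/675675
Racah Σ t=0..2: t=0:+1/8640 t=1:−1/2304 t=2:+1/8640 = -7/34560
⇒ 3j(3 5 6; 0 0 0)² = 7/429, sgn -1
Racah Σ t=0..2: t=0:+1/8640 t=1:−1/5760 t=2:+1/60480 = -1/24192
⇒ 3j(3 5 6; 0 -2 2)² = 8/3003, sgn -1
4πI² = N·(3j₀)²·(3jₘ)² = 56/1287
I = +1·√(0.043512/4π) = 0.05884368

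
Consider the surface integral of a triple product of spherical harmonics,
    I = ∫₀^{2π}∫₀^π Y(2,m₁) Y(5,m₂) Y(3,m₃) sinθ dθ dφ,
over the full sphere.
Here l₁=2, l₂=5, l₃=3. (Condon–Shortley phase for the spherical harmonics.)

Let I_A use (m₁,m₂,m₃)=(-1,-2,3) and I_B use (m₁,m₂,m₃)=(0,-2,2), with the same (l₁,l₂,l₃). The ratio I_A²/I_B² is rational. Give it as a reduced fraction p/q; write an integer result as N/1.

Shared (l₁,l₂,l₃)=(2,5,3): N and (l;000)² cancel in I_A²/I_B².
A: Δ = 4!·0!·6!/11! = 1/2310; Racah Σ t=3..3: t=3:−1/4320 = -1/4320; ⇒ 3j(2 5 3; -1 -2 3)² = 1/330, sgn -1
B: Δ = 4!·0!·6!/11! = 1/2310; Racah Σ t=2..2: t=2:+1/480 = 1/480; ⇒ 3j(2 5 3; 0 -2 2)² = 3/110, sgn -1
I_A²/I_B² = (1/330)/(3/110) = 1/9

1/9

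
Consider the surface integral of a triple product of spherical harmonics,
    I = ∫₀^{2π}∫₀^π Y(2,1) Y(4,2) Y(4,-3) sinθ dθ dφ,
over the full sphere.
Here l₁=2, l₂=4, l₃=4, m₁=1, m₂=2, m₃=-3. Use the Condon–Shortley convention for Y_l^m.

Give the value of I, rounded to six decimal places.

Checks pass: Σm=0; 10 even; l₃=4∈[2,6].
(2·2+1)(2·4+1)(2·4+1) = 405
Δ: 2! 2! 6! / 11! → 1/13860
sum: t=0:+1/192 t=1:−1/36 t=2:+1/192 = -5/288
3j²(2 4 4; 0 0 0) = Δ·Π!·Σ² = 20/693  (sign -1)
sum: t=0:+1/1440 t=1:−1/240 = -1/288
3j²(2 4 4; 1 2 -3) = Δ·Π!·Σ² = 5/132  (sign +1)
combine: 4πI² = 405·20/693·5/132 = 375/847
take √, sign -1: I = -0.18770204

-0.187702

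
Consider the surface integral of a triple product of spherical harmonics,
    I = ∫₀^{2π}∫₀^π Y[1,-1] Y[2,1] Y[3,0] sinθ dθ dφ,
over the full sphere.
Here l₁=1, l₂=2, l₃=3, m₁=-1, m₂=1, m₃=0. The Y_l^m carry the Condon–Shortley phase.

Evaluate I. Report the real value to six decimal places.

Checks pass: Σm=0; 6 even; l₃=3∈[1,3].
(2·1+1)(2·2+1)(2·3+1) = 105
Δ: 0! 2! 4! / 7! → 1/105
sum: t=0:+1/4 = 1/4
3j²(1 2 3; 0 0 0) = Δ·Π!·Σ² = 3/35  (sign -1)
sum: t=0:+1/12 = 1/12
3j²(1 2 3; -1 1 0) = Δ·Π!·Σ² = 1/35  (sign -1)
combine: 4πI² = 105·3/35·1/35 = 9/35
take √, sign +1: I = 0.14304817

0.143048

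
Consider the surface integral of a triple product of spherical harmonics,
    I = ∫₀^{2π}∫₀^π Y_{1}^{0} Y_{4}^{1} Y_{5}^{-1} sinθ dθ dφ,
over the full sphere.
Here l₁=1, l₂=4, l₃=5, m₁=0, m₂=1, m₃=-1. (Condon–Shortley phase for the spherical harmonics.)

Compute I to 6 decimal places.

-0.240571

m-sum 0 ✓  L=10 even ✓  3≤5≤5 ✓
Π(2lᵢ+1) = 3×9×11 = 297
triangle coeff Δ(1,4,5) = 1/495
Σ_t [0,0]: t=0:+1/576 = 1/576
(3j)²=5/99 [(1 4 5; 0 0 0)], sign=-1
Σ_t [0,0]: t=0:+1/720 = 1/720
(3j)²=8/165 [(1 4 5; 0 1 -1)], sign=+1
⇒ 4πI² = 8/11
I = (-1)√(8/11/(4π)) = -0.24057125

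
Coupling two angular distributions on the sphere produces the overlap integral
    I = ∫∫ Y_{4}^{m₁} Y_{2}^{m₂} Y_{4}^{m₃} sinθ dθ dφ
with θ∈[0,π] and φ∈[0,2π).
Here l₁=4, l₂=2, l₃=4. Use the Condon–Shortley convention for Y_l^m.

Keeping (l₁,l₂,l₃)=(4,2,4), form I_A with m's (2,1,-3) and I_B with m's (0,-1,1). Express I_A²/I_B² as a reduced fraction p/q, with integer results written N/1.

35/2

Shared (l₁,l₂,l₃)=(4,2,4): N and (l;000)² cancel in I_A²/I_B².
A: Δ = 2!·6!·2!/11! = 1/13860; Racah Σ t=1..2: t=1:−1/240 t=2:+1/1440 = -1/288; ⇒ 3j(4 2 4; 2 1 -3)² = 5/132, sgn +1
B: Δ = 2!·6!·2!/11! = 1/13860; Racah Σ t=0..1: t=0:+1/96 t=1:−1/72 = -1/288; ⇒ 3j(4 2 4; 0 -1 1)² = 1/462, sgn +1
I_A²/I_B² = (5/132)/(1/462) = 35/2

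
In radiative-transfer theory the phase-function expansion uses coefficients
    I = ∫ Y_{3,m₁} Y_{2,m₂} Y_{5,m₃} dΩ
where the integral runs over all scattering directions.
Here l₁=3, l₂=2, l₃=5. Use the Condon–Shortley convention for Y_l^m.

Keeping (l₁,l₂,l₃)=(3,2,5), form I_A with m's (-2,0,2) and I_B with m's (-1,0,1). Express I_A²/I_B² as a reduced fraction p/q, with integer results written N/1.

Shared (l₁,l₂,l₃)=(3,2,5): N and (l;000)² cancel in I_A²/I_B².
A: Δ = 0!·6!·4!/11! = 1/2310; Racah Σ t=0..0: t=0:+1/480 = 1/480; ⇒ 3j(3 2 5; -2 0 2)² = 3/110, sgn -1
B: Δ = 0!·6!·4!/11! = 1/2310; Racah Σ t=0..0: t=0:+1/192 = 1/192; ⇒ 3j(3 2 5; -1 0 1)² = 3/77, sgn +1
I_A²/I_B² = (3/110)/(3/77) = 7/10

7/10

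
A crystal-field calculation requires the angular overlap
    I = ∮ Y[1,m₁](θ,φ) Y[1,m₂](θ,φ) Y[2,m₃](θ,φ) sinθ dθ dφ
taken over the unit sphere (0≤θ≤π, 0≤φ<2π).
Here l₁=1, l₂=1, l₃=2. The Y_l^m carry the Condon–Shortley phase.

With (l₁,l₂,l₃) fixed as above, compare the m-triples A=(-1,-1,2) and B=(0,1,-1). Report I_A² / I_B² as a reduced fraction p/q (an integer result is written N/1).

2/1

Same 1,1,2: normalisation and zero-m 3j drop out of the ratio.
A: Δ: 0! 2! 2! / 5! → 1/30; sum: t=0:+1/4 = 1/4; 3j²(1 1 2; -1 -1 2) = Δ·Π!·Σ² = 1/5  (sign +1)
B: Δ: 0! 2! 2! / 5! → 1/30; sum: t=0:+1/2 = 1/2; 3j²(1 1 2; 0 1 -1) = Δ·Π!·Σ² = 1/10  (sign -1)
I_A²/I_B² = (1/5)/(1/10) = 2/1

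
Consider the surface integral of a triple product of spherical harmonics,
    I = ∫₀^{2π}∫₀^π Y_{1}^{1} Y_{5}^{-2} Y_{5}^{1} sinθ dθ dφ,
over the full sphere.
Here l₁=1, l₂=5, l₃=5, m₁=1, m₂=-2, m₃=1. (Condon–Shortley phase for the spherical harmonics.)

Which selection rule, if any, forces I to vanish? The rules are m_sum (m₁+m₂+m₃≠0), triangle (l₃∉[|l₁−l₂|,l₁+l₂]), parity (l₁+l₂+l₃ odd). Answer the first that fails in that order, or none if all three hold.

parity

m₁+m₂+m₃ = 1 − 2 + 1 = 0  ✓
triangle: |1−5|=4 ≤ l₃=5 ≤ 1+5=6  ✓
parity: l₁+l₂+l₃ = 11 is odd  ✗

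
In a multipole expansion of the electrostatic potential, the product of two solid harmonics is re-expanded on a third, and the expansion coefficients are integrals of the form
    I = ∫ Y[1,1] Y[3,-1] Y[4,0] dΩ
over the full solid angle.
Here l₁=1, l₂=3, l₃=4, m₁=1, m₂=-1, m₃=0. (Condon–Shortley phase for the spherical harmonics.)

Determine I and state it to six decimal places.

0.150786

m-sum 0 ✓  L=8 even ✓  2≤4≤4 ✓
Π(2lᵢ+1) = 3×7×9 = 189
triangle coeff Δ(1,3,4) = 1/252
Σ_t [0,0]: t=0:+1/36 = 1/36
(3j)²=4/63 [(1 3 4; 0 0 0)], sign=+1
Σ_t [0,0]: t=0:+1/96 = 1/96
(3j)²=1/42 [(1 3 4; 1 -1 0)], sign=+1
⇒ 4πI² = 2/7
I = (+1)√(2/7/(4π)) = 0.15078601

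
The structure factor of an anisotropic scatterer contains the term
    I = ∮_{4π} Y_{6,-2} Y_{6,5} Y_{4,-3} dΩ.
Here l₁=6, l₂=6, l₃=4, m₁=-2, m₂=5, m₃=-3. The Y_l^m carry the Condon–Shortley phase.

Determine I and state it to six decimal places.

0.160494

Checks pass: Σm=0; 16 even; l₃=4∈[0,12].
(2·6+1)(2·6+1)(2·4+1) = 1521
Δ: 8! 4! 4! / 17! → 1/15315300
sum: t=2:+1/829440 t=3:−1/25920 t=4:+1/9216 t=5:−1/25920 t=6:+1/829440 = 7/207360
3j²(6 6 4; 0 0 0) = Δ·Π!·Σ² = 28/2431  (sign +1)
sum: t=7:−1/725760 t=8:+1/5806080 = -1/829440
3j²(6 6 4; -2 5 -3) = Δ·Π!·Σ² = 49/2652  (sign +1)
combine: 4πI² = 1521·28/2431·49/2652 = 1029/3179
take √, sign +1: I = 0.16049352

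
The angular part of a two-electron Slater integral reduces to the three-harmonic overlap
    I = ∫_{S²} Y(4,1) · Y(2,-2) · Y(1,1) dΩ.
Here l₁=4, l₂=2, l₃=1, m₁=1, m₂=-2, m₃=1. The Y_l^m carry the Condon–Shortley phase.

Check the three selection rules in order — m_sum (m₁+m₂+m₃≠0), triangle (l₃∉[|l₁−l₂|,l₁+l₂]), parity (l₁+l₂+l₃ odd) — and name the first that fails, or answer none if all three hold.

triangle

m₁+m₂+m₃ = 1 − 2 + 1 = 0  ✓
triangle: |4−2|=2 ≤ l₃=1 ≤ 4+2=6  ✗
parity: l₁+l₂+l₃ = 7 is odd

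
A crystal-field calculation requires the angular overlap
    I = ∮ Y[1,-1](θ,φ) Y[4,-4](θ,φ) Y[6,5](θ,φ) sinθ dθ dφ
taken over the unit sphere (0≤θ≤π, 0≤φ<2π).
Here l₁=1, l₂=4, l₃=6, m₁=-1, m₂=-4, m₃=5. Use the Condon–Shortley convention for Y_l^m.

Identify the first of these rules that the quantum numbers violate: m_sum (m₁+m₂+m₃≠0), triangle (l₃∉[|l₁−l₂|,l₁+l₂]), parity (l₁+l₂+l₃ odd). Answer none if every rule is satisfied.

m₁+m₂+m₃ = -1 − 4 + 5 = 0  ✓
triangle: |1−4|=3 ≤ l₃=6 ≤ 1+4=5  ✗
parity: l₁+l₂+l₃ = 11 is odd

triangle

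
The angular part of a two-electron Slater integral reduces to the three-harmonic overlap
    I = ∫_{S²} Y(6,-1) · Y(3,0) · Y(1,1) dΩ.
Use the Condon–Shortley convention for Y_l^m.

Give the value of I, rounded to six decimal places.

0.000000

l₃=1 ∉ [3,9] — triangle fails ⇒ I = 0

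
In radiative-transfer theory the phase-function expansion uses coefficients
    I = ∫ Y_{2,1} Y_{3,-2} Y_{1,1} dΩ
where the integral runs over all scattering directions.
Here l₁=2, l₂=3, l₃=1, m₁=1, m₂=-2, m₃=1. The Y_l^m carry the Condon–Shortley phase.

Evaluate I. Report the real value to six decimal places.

Rules hold: Σm=0, L=6 even, 1≤1≤5.
N = 5·7·3 = 105
Δ = 4!·0!·2!/7! = 1/105
Racah Σ t=2..2: t=2:+1/4 = 1/4
⇒ 3j(2 3 1; 0 0 0)² = 3/35, sgn -1
Racah Σ t=1..1: t=1:−1/12 = -1/12
⇒ 3j(2 3 1; 1 -2 1)² = 2/21, sgn -1
4πI² = N·(3j₀)²·(3jₘ)² = 6/7
I = +1·√(0.857143/4π) = 0.26116903

0.261169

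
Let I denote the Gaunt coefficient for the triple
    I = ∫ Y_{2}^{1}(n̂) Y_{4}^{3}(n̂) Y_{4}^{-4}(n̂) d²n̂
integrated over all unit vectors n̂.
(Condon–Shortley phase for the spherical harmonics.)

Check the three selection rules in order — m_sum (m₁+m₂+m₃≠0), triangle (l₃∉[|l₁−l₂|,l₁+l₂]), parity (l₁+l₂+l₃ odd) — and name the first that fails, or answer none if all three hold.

none

Σmᵢ = 0  ✓
l₃∈[|l₁−l₂|,l₁+l₂]=[2,6], have l₃=4  ✓
Σlᵢ = 10 ⇒ even  ✓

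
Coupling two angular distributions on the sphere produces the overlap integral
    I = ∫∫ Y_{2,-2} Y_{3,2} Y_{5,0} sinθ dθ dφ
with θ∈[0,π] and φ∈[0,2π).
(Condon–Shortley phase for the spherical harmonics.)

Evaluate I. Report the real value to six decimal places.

Rules hold: Σm=0, L=10 even, 1≤5≤5.
N = 5·7·11 = 385
Δ = 0!·4!·6!/11! = 1/2310
Racah Σ t=0..0: t=0:+1/144 = 1/144
⇒ 3j(2 3 5; 0 0 0)² = 10/231, sgn -1
Racah Σ t=0..0: t=0:+1/2880 = 1/2880
⇒ 3j(2 3 5; -2 2 0)² = 1/462, sgn -1
4πI² = N·(3j₀)²·(3jₘ)² = 25/693
I = +1·√(0.036075/4π) = 0.05357948

0.053579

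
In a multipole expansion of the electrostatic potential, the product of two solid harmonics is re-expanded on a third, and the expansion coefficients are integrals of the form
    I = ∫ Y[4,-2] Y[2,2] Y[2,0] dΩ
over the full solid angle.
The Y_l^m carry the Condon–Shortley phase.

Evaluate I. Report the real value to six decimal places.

0.156078

Rules hold: Σm=0, L=8 even, 2≤2≤6.
N = 9·5·5 = 225
Δ = 4!·4!·0!/9! = 1/630
Racah Σ t=2..2: t=2:+1/16 = 1/16
⇒ 3j(4 2 2; 0 0 0)² = 2/35, sgn +1
Racah Σ t=4..4: t=4:+1/96 = 1/96
⇒ 3j(4 2 2; -2 2 0)² = 1/42, sgn +1
4πI² = N·(3j₀)²·(3jₘ)² = 15/49
I = +1·√(0.306122/4π) = 0.15607835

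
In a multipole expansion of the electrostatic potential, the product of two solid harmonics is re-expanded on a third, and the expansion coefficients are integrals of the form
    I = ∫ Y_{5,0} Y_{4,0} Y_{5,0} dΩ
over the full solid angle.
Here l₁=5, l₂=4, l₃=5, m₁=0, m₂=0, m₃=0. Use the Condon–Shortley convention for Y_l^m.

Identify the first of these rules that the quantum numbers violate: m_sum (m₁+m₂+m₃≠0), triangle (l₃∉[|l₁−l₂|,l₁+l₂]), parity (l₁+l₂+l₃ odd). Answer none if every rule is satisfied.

none

m₁+m₂+m₃ = 0 + 0 + 0 = 0  ✓
triangle: |5−4|=1 ≤ l₃=5 ≤ 5+4=9  ✓
parity: l₁+l₂+l₃ = 14 is even  ✓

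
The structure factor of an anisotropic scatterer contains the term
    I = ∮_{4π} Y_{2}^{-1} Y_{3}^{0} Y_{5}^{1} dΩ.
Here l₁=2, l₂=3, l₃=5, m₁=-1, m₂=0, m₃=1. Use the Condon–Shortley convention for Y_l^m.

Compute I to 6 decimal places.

-0.214318

m-sum 0 ✓  L=10 even ✓  1≤5≤5 ✓
Π(2lᵢ+1) = 5×7×11 = 385
triangle coeff Δ(2,3,5) = 1/2310
Σ_t [0,0]: t=0:+1/144 = 1/144
(3j)²=10/231 [(2 3 5; 0 0 0)], sign=-1
Σ_t [0,0]: t=0:+1/216 = 1/216
(3j)²=8/231 [(2 3 5; -1 0 1)], sign=+1
⇒ 4πI² = 400/693
I = (-1)√(400/693/(4π)) = -0.21431790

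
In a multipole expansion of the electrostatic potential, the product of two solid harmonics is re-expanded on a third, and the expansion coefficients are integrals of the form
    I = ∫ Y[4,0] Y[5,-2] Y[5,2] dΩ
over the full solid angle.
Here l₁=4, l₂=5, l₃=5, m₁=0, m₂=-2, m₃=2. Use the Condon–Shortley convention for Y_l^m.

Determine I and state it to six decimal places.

-0.021700

Rules hold: Σm=0, L=14 even, 1≤5≤9.
N = 9·11·11 = 1089
Δ = 4!·4!·6!/15! = 1/3153150
Racah Σ t=0..4: t=0:+1/69120 t=1:−1/1728 t=2:+1/576 t=3:−1/1728 t=4:+1/69120 = 7/11520
⇒ 3j(4 5 5; 0 0 0)² = 2/143, sgn -1
Racah Σ t=0..3: t=0:+1/20736 t=1:−1/1728 t=2:+1/1920 t=3:−1/25920 = -1/20736
⇒ 3j(4 5 5; 0 -2 2)² = 1/2574, sgn +1
4πI² = N·(3j₀)²·(3jₘ)² = 1/169
I = -1·√(0.00591716/4π) = -0.02169960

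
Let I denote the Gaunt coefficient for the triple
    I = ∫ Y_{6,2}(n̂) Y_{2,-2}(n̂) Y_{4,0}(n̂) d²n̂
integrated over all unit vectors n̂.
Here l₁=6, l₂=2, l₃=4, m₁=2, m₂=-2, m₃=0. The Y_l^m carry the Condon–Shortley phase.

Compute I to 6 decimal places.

0.133065

m-sum 0 ✓  L=12 even ✓  4≤4≤8 ✓
Π(2lᵢ+1) = 13×5×9 = 585
triangle coeff Δ(6,2,4) = 1/6435
Σ_t [2,2]: t=2:+1/2304 = 1/2304
(3j)²=5/143 [(6 2 4; 0 0 0)], sign=+1
Σ_t [0,0]: t=0:+1/13824 = 1/13824
(3j)²=14/1287 [(6 2 4; 2 -2 0)], sign=+1
⇒ 4πI² = 350/1573
I = (+1)√(350/1573/(4π)) = 0.13306527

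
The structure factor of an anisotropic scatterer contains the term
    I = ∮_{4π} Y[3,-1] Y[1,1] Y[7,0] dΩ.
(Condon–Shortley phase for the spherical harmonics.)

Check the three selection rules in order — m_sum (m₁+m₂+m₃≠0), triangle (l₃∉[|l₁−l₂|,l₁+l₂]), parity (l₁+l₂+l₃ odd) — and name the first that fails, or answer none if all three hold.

triangle

Σmᵢ = 0  ✓
l₃∈[|l₁−l₂|,l₁+l₂]=[2,4], have l₃=7  ✗
Σlᵢ = 11 ⇒ odd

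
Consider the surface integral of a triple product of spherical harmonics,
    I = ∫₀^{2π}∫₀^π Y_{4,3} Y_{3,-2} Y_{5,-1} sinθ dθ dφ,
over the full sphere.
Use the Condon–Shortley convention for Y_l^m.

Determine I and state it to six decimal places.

0.160929

Rules hold: Σm=0, L=12 even, 1≤5≤7.
N = 9·7·11 = 693
Δ = 2!·6!·4!/13! = 1/180180
Racah Σ t=0..2: t=0:+1/576 t=1:−1/144 t=2:+1/576 = -1/288
⇒ 3j(4 3 5; 0 0 0)² = 20/1001, sgn +1
Racah Σ t=0..1: t=0:+1/1440 t=1:−1/17280 = 11/17280
⇒ 3j(4 3 5; 3 -2 -1)² = 11/468, sgn +1
4πI² = N·(3j₀)²·(3jₘ)² = 55/169
I = +1·√(0.325444/4π) = 0.16092854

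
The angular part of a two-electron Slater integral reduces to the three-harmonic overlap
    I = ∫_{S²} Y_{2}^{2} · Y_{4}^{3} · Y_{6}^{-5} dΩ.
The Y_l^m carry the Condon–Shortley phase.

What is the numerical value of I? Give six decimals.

-0.288917

Rules hold: Σm=0, L=12 even, 2≤6≤6.
N = 5·9·13 = 585
Δ = 0!·4!·8!/13! = 1/6435
Racah Σ t=0..0: t=0:+1/2304 = 1/2304
⇒ 3j(2 4 6; 0 0 0)² = 5/143, sgn +1
Racah Σ t=0..0: t=0:+1/120960 = 1/120960
⇒ 3j(2 4 6; 2 3 -5)² = 2/39, sgn -1
4πI² = N·(3j₀)²·(3jₘ)² = 150/143
I = -1·√(1.04895/4π) = -0.28891672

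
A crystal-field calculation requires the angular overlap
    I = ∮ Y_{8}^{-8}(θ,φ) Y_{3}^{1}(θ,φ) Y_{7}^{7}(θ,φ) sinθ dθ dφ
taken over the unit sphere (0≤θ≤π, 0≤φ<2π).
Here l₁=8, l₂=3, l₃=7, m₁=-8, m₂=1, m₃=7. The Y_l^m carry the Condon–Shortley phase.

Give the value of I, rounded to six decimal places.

-0.231023

Checks pass: Σm=0; 18 even; l₃=7∈[5,11].
(2·8+1)(2·3+1)(2·7+1) = 1785
Δ: 4! 12! 2! / 19! → 1/5290740
sum: t=1:−1/7257600 t=2:+1/2073600 t=3:−1/7257600 = 1/4838400
3j²(8 3 7; 0 0 0) = Δ·Π!·Σ² = 252/20995  (sign -1)
sum: t=4:+1/22992076800 = 1/22992076800
3j²(8 3 7; -8 1 7) = Δ·Π!·Σ² = 91/2907  (sign +1)
combine: 4πI² = 1785·252/20995·91/2907 = 4116/6137
take √, sign -1: I = -0.23102272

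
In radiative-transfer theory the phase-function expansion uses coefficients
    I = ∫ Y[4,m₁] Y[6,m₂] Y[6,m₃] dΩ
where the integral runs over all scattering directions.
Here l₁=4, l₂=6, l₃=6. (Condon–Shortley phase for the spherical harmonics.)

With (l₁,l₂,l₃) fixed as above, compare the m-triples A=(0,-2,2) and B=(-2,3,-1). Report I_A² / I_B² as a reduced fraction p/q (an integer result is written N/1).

121/576

Shared (l₁,l₂,l₃)=(4,6,6): N and (l;000)² cancel in I_A²/I_B².
A: Δ = 4!·4!·8!/17! = 1/15315300; Racah Σ t=0..4: t=0:+1/331776 t=1:−1/25920 t=2:+1/23040 t=3:−1/181440 t=4:+1/23224320 = 11/4644864; ⇒ 3j(4 6 6; 0 -2 2)² = 11/55692, sgn +1
B: Δ = 4!·4!·8!/17! = 1/15315300; Racah Σ t=2..4: t=2:+1/483840 t=3:−1/51840 t=4:+1/69120 = -1/362880; ⇒ 3j(4 6 6; -2 3 -1)² = 16/17017, sgn +1
I_A²/I_B² = (11/55692)/(16/17017) = 121/576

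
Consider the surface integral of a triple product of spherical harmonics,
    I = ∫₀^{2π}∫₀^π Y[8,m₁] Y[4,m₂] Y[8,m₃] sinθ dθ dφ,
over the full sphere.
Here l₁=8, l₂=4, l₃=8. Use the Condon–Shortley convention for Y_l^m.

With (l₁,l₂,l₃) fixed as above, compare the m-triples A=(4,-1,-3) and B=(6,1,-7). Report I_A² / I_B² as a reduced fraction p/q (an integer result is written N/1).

l's match ⇒ only the (l;m) 3-j factors differ between A and B.
A: triangle coeff Δ(8,4,8) = 1/185175900; Σ_t [0,3]: t=0:+1/139345920 t=1:−1/52254720 t=2:+1/174182400 t=3:−1/5748019200 = -7/1094860800; (3j)²=147/16796 [(8 4 8; 4 -1 -3)], sign=+1
B: triangle coeff Δ(8,4,8) = 1/185175900; Σ_t [1,2]: t=1:−1/5748019200 t=2:+1/11496038400 = -1/11496038400; (3j)²=13/1938 [(8 4 8; 6 1 -7)], sign=+1
I_A²/I_B² = (147/16796)/(13/1938) = 441/338

441/338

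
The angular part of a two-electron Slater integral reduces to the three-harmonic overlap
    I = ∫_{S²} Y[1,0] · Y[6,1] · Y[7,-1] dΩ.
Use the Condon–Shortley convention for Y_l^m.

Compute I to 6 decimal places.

-0.242415

m-sum 0 ✓  L=14 even ✓  5≤7≤7 ✓
Π(2lᵢ+1) = 3×13×15 = 585
triangle coeff Δ(1,6,7) = 1/1365
Σ_t [0,0]: t=0:+1/518400 = 1/518400
(3j)²=7/195 [(1 6 7; 0 0 0)], sign=-1
Σ_t [0,0]: t=0:+1/604800 = 1/604800
(3j)²=16/455 [(1 6 7; 0 1 -1)], sign=+1
⇒ 4πI² = 48/65
I = (-1)√(48/65/(4π)) = -0.24241473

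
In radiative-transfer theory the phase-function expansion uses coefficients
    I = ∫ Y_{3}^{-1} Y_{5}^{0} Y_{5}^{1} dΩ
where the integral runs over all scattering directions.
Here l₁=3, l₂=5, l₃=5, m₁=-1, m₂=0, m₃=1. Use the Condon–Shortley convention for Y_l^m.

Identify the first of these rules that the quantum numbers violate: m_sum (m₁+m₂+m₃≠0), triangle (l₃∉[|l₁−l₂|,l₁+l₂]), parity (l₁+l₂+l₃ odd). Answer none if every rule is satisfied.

azimuthal sum: -1 + 0 + 1 = 0  ✓
2 ≤ 5 ≤ 8 (triangle on l)  ✓
L = 3 + 5 + 5 = 13 (odd)  ✗

parity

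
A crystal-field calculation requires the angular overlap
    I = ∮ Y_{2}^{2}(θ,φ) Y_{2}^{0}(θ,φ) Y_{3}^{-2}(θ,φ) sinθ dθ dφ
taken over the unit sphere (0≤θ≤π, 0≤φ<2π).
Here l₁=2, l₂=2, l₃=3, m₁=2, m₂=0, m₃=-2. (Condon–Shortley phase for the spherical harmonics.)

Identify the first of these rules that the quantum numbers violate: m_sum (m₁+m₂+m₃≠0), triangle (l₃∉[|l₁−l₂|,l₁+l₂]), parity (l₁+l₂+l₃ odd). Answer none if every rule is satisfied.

parity

m₁+m₂+m₃ = 2 + 0 − 2 = 0  ✓
triangle: |2−2|=0 ≤ l₃=3 ≤ 2+2=4  ✓
parity: l₁+l₂+l₃ = 7 is odd  ✗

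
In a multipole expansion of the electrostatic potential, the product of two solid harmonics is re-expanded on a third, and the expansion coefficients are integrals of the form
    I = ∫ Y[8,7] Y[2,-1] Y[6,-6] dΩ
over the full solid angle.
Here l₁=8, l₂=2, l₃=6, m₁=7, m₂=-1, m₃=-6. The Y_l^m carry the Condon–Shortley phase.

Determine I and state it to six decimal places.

Rules hold: Σm=0, L=16 even, 6≤6≤10.
N = 17·5·13 = 1105
Δ = 4!·12!·0!/17! = 1/30940
Racah Σ t=2..2: t=2:+1/2073600 = 1/2073600
⇒ 3j(8 2 6; 0 0 0)² = 28/1105, sgn +1
Racah Σ t=1..1: t=1:−1/2874009600 = -1/2874009600
⇒ 3j(8 2 6; 7 -1 -6)² = 1/68, sgn -1
4πI² = N·(3j₀)²·(3jₘ)² = 7/17
I = -1·√(0.411765/4π) = -0.18101711

-0.181017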